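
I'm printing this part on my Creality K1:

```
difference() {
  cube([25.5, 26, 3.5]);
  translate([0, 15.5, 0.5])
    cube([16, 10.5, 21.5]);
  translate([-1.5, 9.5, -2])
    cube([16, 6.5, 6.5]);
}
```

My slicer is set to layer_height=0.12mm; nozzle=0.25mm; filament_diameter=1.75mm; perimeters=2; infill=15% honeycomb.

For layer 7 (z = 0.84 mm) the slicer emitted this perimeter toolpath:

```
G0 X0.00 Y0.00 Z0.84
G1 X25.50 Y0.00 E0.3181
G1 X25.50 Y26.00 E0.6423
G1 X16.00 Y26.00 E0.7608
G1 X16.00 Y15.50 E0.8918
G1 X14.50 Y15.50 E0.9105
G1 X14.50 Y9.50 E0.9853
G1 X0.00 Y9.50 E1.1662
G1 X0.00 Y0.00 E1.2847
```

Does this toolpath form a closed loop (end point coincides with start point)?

yes

Start point (G0): (0.00, 0.00). End point (last G1): the path returns to the start — closed.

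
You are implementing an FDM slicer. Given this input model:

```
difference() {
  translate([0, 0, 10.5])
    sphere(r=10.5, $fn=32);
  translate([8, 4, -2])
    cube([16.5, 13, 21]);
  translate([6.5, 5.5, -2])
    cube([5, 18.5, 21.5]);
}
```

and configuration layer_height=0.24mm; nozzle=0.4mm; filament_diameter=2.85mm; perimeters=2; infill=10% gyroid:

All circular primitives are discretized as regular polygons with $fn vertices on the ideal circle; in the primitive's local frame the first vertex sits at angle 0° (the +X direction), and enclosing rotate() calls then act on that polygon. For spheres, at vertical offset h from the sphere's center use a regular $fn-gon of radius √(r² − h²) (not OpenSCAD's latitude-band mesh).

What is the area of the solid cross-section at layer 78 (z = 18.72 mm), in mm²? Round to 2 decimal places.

133.23 mm²

At z = 18.72 mm: the sphere: section is a regular 32-gon, circumradius = √(r²−h²) = √(10.5²−8.22²) = 6.533 (area = (32/2)·6.533²·sin(360°/32) = 133.23 mm²); the cube at (8, 4) is present — its section is the full 16.5×13 rectangle (area 214.50 mm²); the cube at (6.5, 5.5) (footprint 5×18.5) is included at this height (area 92.50 mm²); Subtracting the remaining from the first: starting from the r=10.5 sphere (133.23 mm²), the 16.5×13 cube at (8, 4) misses the remaining region (no effect); the 5×18.5 cube at (6.5, 5.5) misses the remaining region (no effect) — area = 133.23 mm². Overall, the cross-section is a single solid region. Net area = 133.23 mm².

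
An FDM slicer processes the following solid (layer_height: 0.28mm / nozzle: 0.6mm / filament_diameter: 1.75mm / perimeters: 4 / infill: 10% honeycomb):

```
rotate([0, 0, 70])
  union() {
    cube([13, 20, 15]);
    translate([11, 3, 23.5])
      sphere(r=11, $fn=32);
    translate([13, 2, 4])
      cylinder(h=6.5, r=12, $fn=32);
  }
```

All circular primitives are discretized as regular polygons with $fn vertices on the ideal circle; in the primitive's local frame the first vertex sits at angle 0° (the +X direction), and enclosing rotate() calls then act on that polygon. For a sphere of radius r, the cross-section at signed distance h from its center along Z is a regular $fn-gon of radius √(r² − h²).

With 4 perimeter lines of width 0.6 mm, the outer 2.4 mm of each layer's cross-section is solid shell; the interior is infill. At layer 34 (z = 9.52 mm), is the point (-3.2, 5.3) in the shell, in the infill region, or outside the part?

At z = 9.52 mm: the cube is present — its section is the full 13×20 rectangle; the sphere at (11, 3) is absent (|z−center|=13.980 > r=11); the r=12 cylinder at (13, 2) contributes a regular 32-gon of circumradius 12; Merging all regions: the regions partially overlap (shared area 136.18 mm²), so overlapping operands fuse into one piece — 1 connected region; (rotated 70° about Z; rotation is an isometry so areas/perimeters/island counts are preserved). Overall, the cross-section is a single solid region. Undo the 70° rotation: the query point maps to (3.886, 4.820) in the un-rotated model frame. The nearest boundary edge runs (0.00, 0.00)→(0.00, 20.00); distance from the point to it = 3.89 mm. The point is inside the cross-section and 3.89 mm from the nearest boundary — more than the 2.4 mm shell width (4 × 0.6), so it's in the infill interior.

infill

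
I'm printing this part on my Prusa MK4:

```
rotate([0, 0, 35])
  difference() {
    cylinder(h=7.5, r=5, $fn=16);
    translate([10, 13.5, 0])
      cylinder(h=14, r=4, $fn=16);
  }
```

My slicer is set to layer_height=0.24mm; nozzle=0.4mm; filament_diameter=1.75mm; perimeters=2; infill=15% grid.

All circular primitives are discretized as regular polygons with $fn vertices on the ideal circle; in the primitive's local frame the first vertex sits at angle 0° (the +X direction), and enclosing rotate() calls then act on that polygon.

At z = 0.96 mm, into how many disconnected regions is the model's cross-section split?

1

At z = 0.96 mm: the r=5 cylinder gives a regular 16-gon of circumradius 5 (constant along its height); the r=4 cylinder at (10, 13.5) contributes a regular 16-gon of circumradius 4; Subtracting the remaining from the first: starting from the r=5 cylinder, the r=4 cylinder at (10, 13.5) misses the remaining region (no effect) — 1 connected region; (whole slice rotated 35° about Z — lengths, areas and connectivity unchanged). The result has 1 disconnected region.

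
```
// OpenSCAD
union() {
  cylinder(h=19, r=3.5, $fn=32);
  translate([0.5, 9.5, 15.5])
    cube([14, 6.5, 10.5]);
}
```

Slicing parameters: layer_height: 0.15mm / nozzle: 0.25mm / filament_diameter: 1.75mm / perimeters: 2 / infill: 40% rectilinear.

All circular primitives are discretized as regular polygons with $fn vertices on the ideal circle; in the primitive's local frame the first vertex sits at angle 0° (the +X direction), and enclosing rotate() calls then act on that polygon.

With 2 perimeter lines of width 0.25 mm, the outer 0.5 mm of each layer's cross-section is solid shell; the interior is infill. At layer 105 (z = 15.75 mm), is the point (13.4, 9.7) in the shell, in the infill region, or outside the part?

At z = 15.75 mm: the r=3.5 cylinder gives a regular 32-gon of circumradius 3.5 (constant along its height); the cube at (0.5, 9.5) (footprint 14×6.5) is included at this height; Combining (union): the 2 present regions are separate (no shared area or edge), so areas and boundary lengths simply add and each stays a separate island — 2 connected regions. Overall, the cross-section has 2 separate islands. The nearest boundary edge runs (14.50, 9.50)→(0.50, 9.50); distance from the point to it = 0.20 mm. (Shell/infill is judged within the island containing the point — the largest one.) The point is inside the cross-section, 0.20 mm from the nearest boundary — within the 0.5 mm shell band (2 × 0.25).

shell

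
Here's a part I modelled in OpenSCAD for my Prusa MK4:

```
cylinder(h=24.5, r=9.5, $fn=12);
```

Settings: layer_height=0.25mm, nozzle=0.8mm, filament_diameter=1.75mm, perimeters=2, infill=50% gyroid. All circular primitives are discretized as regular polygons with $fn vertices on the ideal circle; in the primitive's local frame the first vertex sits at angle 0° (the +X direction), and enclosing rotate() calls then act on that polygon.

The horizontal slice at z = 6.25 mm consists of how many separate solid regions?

1

At z = 6.25 mm: the r=9.5 cylinder gives a regular 12-gon of circumradius 9.5 (constant along its height). The result has 1 disconnected region.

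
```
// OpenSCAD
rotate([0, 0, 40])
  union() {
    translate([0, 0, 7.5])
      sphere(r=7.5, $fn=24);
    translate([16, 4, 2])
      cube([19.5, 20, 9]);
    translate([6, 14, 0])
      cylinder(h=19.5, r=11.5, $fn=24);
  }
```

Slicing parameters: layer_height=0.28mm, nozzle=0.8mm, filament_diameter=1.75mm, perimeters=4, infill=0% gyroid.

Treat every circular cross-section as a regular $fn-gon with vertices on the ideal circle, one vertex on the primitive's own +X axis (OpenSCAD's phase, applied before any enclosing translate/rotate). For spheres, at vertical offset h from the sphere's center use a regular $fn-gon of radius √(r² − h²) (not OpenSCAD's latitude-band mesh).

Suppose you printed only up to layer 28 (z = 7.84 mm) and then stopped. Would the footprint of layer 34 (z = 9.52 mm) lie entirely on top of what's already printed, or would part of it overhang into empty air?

Compare the two slices. At z = 7.84: the r=7.5 sphere slices to a regular 24-gon of circumradius 7.492 (√(r²−h²) with h=0.34 from center) (area = (24/2)·7.492²·sin(360°/24) = 174.34 mm²); the cube at (16, 4) (footprint 19.5×20) is included at this height (area 390.00 mm²); the cylinder at (6, 14): section is a regular 24-gon, circumradius r=11.5 (area = (24/2)·11.500²·sin(360°/24) = 410.75 mm²); Combining (union): the regions partially overlap — summed areas 975.09 mm² minus the doubly-counted overlap 37.69 mm² gives 937.40 mm² — area = 937.40 mm²; (rotated 40° about Z; rotation is an isometry so areas/perimeters/island counts are preserved). At z = 9.52: the sphere: section is a regular 24-gon, circumradius = √(r²−h²) = √(7.5²−2.02²) = 7.223 (area = (24/2)·7.223²·sin(360°/24) = 162.03 mm²); the cube at (16, 4) is present — its section is the full 19.5×20 rectangle (area 390.00 mm²); the r=11.5 cylinder at (6, 14) gives a regular 24-gon of circumradius 11.5 (constant along its height) (area = (24/2)·11.500²·sin(360°/24) = 410.75 mm²); Taking the union: the regions partially overlap — summed areas 962.78 mm² minus the doubly-counted overlap 34.55 mm² gives 928.22 mm² — area = 928.22 mm²; (whole slice rotated 40° about Z — lengths, areas and connectivity unchanged). Checking containment: the cross-section at z = 9.52 is a subset of the cross-section at z = 7.84.

entirely on top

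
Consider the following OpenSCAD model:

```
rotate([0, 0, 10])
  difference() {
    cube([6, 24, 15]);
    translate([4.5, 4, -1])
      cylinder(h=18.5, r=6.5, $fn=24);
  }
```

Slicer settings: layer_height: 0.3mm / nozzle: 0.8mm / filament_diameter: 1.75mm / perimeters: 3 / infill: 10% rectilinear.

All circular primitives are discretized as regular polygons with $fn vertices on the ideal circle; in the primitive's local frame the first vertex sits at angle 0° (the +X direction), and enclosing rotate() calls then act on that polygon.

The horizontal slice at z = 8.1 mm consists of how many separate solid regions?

1

At z = 8.1 mm: the cube (footprint 6×24) is included at this height; the r=6.5 cylinder at (4.5, 4) contributes a regular 24-gon of circumradius 6.5; Subtracting the remaining from the first: starting from the 6×24 cube, the r=6.5 cylinder at (4.5, 4) partially overlaps it — only the 60.12 mm² overlap (of its 131.22 mm²) is removed, clipping the outline — 1 connected region; (whole slice rotated 10° about Z — lengths, areas and connectivity unchanged). The result has 1 disconnected region.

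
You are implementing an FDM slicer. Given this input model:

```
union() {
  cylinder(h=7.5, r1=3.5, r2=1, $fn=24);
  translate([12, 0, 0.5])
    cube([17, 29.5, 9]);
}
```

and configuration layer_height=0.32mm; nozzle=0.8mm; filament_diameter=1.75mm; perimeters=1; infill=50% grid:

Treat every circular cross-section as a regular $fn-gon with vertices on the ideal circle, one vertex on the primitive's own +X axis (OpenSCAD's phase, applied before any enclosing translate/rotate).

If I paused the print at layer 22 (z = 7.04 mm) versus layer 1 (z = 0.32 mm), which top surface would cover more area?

Layer 22 (z = 7.04): the cone contributes a regular 24-gon of circumradius 1.153 (interpolated between r1=3.5 and r2=1 at t=0.939) (area = (24/2)·1.153²·sin(360°/24) = 4.13 mm²); the cube at (12, 0) (footprint 17×29.5) is included at this height (area 501.50 mm²); Merging all regions: the 2 present regions are separate (no shared area or edge), so areas and boundary lengths simply add and each stays a separate island — area = 505.63 mm². So its area = 505.63 mm². Layer 1 (z = 0.32): the cone: at t=0.043 of its height the radius interpolates to r₁+(r₂−r₁)t = 3.393, giving a regular 24-gon of that circumradius (area = (24/2)·3.393²·sin(360°/24) = 35.76 mm²); the cube at (12, 0) is absent (z outside [0.5, 9.5]); Merging all regions: only the cone is present, so the union is just that shape — area = 35.76 mm². So its area = 35.76 mm². Layer 22 is larger (505.63 vs 35.76 mm²).

layer 22 (z = 7.04 mm)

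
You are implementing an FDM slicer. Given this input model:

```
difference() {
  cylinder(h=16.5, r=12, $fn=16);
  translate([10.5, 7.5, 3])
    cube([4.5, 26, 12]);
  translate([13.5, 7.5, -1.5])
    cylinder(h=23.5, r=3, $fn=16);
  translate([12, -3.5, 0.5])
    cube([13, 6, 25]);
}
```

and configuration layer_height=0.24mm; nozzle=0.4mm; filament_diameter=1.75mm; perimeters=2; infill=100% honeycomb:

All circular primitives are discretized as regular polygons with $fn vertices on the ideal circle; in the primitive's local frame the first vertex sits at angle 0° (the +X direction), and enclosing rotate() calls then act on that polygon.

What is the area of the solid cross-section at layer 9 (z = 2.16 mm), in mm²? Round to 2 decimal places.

440.85 mm²

At z = 2.16 mm: the cylinder: section is a regular 16-gon, circumradius r=12 (area = (16/2)·12.000²·sin(360°/16) = 440.85 mm²); the cube at (10.5, 7.5) is not intersected at this z (z outside [3, 15]); the cylinder at (13.5, 7.5): section is a regular 16-gon, circumradius r=3 (area = (16/2)·3.000²·sin(360°/16) = 27.55 mm²); the 13×6 cube at (12, -3.5) contributes its full rectangle (area 78.00 mm²); Subtracting the remaining from the first: starting from the r=12 cylinder (440.85 mm²), the r=3 cylinder at (13.5, 7.5) misses the remaining region (no effect); the 13×6 cube at (12, -3.5) misses the remaining region (no effect) — area = 440.85 mm². Overall, the cross-section is a single solid region. Net area = 440.85 mm².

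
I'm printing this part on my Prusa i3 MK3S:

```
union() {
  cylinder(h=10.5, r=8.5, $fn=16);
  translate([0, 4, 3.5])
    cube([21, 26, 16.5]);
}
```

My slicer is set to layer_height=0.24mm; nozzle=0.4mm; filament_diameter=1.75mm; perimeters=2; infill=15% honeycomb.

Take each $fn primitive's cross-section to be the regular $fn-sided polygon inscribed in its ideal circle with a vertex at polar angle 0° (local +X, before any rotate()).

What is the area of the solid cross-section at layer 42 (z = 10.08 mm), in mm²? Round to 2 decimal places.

At z = 10.08 mm: the r=8.5 cylinder contributes a regular 16-gon of circumradius 8.5 (area = (16/2)·8.500²·sin(360°/16) = 221.19 mm²); the cube at (0, 4) is present — its section is the full 21×26 rectangle (area 546.00 mm²); Combining (union): the regions partially overlap — summed areas 767.19 mm² minus the doubly-counted overlap 23.02 mm² gives 744.17 mm² — area = 744.17 mm². Overall, the cross-section is a single solid region. Net area = 744.17 mm².

744.17 mm²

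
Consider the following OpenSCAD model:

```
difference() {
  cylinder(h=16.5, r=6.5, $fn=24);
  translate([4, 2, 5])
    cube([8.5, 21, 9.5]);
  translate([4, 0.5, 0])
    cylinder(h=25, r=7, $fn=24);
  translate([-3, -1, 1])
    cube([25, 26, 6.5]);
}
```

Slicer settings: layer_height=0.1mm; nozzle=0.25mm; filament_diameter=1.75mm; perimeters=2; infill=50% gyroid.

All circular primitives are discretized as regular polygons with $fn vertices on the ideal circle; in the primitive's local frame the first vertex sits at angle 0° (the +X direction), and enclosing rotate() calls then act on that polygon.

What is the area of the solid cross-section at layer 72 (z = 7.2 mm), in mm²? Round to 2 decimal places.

37.71 mm²

At z = 7.2 mm: the r=6.5 cylinder gives a regular 24-gon of circumradius 6.5 (constant along its height) (area = (24/2)·6.500²·sin(360°/24) = 131.22 mm²); the cube at (4, 2) is present — its section is the full 8.5×21 rectangle (area 178.50 mm²); the cylinder at (4, 0.5): section is a regular 24-gon, circumradius r=7 (area = (24/2)·7.000²·sin(360°/24) = 152.19 mm²); the cube at (-3, -1) is present — its section is the full 25×26 rectangle (area 650.00 mm²); Taking the first minus the rest: starting from the r=6.5 cylinder (131.22 mm²), the 8.5×21 cube at (4, 2) partially overlaps it — only the 3.99 mm² overlap (of its 178.50 mm²) is removed, clipping the outline; the r=7 cylinder at (4, 0.5) partially overlaps it — only the 83.97 mm² overlap (of its 152.19 mm²) is removed, clipping the outline; the 25×26 cube at (-3, -1) partially overlaps it — only the 5.55 mm² overlap (of its 650.00 mm²) is removed, clipping the outline — area = 37.71 mm². Overall, the cross-section is a single solid region. Net area = 37.71 mm².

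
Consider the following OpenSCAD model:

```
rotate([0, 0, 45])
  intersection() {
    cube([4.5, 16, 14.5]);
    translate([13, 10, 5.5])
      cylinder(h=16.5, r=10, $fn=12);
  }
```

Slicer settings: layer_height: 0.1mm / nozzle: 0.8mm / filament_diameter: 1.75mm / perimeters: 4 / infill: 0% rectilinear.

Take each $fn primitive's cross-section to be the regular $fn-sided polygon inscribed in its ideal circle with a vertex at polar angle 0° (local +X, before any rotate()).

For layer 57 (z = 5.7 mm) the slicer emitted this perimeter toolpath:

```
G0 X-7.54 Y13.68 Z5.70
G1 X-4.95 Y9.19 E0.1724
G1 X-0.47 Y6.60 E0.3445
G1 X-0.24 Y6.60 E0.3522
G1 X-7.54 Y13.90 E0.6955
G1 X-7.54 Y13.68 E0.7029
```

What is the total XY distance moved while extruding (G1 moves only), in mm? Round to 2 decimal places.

Sum the Euclidean lengths of each G1 segment: total = 21.13 mm.

21.13 mm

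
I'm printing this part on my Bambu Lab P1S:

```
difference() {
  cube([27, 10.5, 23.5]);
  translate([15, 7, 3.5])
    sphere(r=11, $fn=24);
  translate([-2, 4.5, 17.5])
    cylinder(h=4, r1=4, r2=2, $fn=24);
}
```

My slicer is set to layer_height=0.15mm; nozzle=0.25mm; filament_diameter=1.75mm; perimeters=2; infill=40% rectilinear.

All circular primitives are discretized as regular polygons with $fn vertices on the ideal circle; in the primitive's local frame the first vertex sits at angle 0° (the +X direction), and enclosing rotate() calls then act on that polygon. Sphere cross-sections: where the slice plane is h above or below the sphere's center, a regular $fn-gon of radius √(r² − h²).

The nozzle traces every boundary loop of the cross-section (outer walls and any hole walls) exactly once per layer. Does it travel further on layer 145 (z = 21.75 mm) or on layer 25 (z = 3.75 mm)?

layer 145 (z = 21.75 mm)

Layer 145 (z = 21.75): the cube is present — its section is the full 27×10.5 rectangle (perimeter 75.00 mm); the sphere at (15, 7) is not intersected at this z (|z−center|=18.250 > r=11); the cone at (-2, 4.5) is not intersected at this z (z outside [17.5, 21.5]); After the difference (first − rest): none of the subtracted shapes is present at this height, so the 27×10.5 cube is unchanged — boundary = 75.00 mm. So its perimeter = 75.00 mm. Layer 25 (z = 3.75): the 27×10.5 cube contributes its full rectangle (perimeter 75.00 mm); the r=11 sphere at (15, 7) slices to a regular 24-gon of circumradius 10.997 (√(r²−h²) with h=0.25 from center) (perimeter = 2·24·10.997·sin(180°/24) = 68.90 mm); the cone at (-2, 4.5) is absent (z outside [17.5, 21.5]); Subtracting the remaining from the first: starting from the 27×10.5 cube, the r=11 sphere at (15, 7) partially overlaps it — only the 217.08 mm² overlap (of its 375.61 mm²) is removed, clipping the outline — boundary = 59.98 mm. So its perimeter = 59.98 mm. Layer 145 is larger (75.00 vs 59.98 mm).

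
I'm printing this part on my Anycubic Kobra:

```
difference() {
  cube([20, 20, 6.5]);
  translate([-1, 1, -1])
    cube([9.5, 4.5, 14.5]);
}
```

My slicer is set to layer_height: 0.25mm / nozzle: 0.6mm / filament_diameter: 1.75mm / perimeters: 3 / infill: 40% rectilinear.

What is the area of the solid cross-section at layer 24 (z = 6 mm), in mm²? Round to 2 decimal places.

361.75 mm²

At z = 6 mm: the 20×20 cube contributes its full rectangle (area 400.00 mm²); the cube at (-1, 1) (footprint 9.5×4.5) is included at this height (area 42.75 mm²); Subtracting the remaining from the first: starting from the 20×20 cube (400.00 mm²), the 9.5×4.5 cube at (-1, 1) partially overlaps it — only the 38.25 mm² overlap (of its 42.75 mm²) is removed, clipping the outline — area = 361.75 mm². Overall, the cross-section is a single solid region. Net area = 361.75 mm².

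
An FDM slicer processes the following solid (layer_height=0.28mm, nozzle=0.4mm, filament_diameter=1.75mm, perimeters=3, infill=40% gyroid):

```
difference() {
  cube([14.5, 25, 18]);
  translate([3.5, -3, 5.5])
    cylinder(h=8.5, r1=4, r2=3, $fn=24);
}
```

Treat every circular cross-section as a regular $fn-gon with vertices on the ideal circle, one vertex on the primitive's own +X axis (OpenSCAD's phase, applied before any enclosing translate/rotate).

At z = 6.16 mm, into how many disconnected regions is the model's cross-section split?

1

At z = 6.16 mm: the 14.5×25 cube contributes its full rectangle; the cone at (3.5, -3) (r1=4→r2=3) has section circumradius 3.922 here — a regular 24-gon; Taking the first minus the rest: starting from the 14.5×25 cube, the cone at (3.5, -3) partially overlaps it — only the 3.06 mm² overlap (of its 47.78 mm²) is removed, clipping the outline — 1 connected region. The result has 1 disconnected region.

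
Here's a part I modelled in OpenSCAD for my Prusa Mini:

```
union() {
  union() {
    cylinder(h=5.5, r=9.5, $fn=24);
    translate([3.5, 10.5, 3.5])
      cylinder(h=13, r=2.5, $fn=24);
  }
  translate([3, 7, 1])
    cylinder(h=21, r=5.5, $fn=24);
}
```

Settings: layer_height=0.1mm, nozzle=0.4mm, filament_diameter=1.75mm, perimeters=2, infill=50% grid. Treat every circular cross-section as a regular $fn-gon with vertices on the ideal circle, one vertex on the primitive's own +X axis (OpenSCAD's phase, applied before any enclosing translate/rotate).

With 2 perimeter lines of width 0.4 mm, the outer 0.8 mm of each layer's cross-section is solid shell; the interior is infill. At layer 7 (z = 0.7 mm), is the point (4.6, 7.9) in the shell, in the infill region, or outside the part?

At z = 0.7 mm: the r=9.5 cylinder gives a regular 24-gon of circumradius 9.5 (constant along its height); the cylinder at (3.5, 10.5) is not intersected at this z (z outside [3.5, 16.5]); Taking the union: only the r=9.5 cylinder is present, so the union is just that shape — 1 connected region; the cylinder at (3, 7) is absent (z outside [1, 22]); Taking the union: only the result so far is present, so the union is just that shape — 1 connected region. Overall, the cross-section is a single solid region. The nearest boundary edge runs (6.72, 6.72)→(4.75, 8.23); distance from the point to it = 0.35 mm. The point is inside the cross-section, 0.35 mm from the nearest boundary — within the 0.8 mm shell band (2 × 0.4).

shell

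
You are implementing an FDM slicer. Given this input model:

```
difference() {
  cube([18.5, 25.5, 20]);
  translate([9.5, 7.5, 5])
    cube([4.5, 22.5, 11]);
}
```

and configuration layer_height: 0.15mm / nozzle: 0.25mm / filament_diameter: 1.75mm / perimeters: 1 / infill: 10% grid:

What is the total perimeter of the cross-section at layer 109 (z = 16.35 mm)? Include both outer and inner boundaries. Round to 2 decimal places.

At z = 16.35 mm: the cube (footprint 18.5×25.5) is included at this height (perimeter 88.00 mm); the cube at (9.5, 7.5) is absent (z outside [5, 16]); Taking the first minus the rest: none of the subtracted shapes is present at this height, so the 18.5×25.5 cube is unchanged — boundary = 88.00 mm. Overall, the cross-section is a single solid region. Total boundary length (outer) = 88.00 mm.

88.00 mm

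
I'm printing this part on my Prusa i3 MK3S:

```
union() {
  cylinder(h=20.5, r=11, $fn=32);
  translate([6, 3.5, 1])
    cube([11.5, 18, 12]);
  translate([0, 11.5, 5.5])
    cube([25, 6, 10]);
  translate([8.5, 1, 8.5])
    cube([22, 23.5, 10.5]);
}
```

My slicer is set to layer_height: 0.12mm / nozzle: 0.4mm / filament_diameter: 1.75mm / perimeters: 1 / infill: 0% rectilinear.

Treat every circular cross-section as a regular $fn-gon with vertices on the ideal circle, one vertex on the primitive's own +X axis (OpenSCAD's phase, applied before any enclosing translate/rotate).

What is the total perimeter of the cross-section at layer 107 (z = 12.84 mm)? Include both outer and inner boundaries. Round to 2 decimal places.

153.99 mm

At z = 12.84 mm: the r=11 cylinder gives a regular 32-gon of circumradius 11 (constant along its height) (perimeter = 2·32·11.000·sin(180°/32) = 69.00 mm); the 11.5×18 cube at (6, 3.5) contributes its full rectangle (perimeter 59.00 mm); the 25×6 cube at (0, 11.5) contributes its full rectangle (perimeter 62.00 mm); the cube at (8.5, 1) (footprint 22×23.5) is included at this height (perimeter 91.00 mm); Merging all regions: the regions partially overlap (shared area 296.89 mm²), so the edge portions inside another operand are dropped and the merged outline is re-measured after clipping — boundary = 153.99 mm. Overall, the cross-section is a single solid region. Total boundary length (outer) = 153.99 mm.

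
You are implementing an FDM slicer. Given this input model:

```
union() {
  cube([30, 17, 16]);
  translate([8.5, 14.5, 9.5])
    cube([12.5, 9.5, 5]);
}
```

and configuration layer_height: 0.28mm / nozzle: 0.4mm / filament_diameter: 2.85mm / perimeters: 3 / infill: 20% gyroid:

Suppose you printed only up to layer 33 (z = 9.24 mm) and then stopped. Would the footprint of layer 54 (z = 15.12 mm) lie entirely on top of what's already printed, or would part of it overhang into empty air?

Compare the two slices. At z = 9.24: the cube (footprint 30×17) is included at this height (area 510.00 mm²); the cube at (8.5, 14.5) is absent (z outside [9.5, 14.5]); Merging all regions: only the 30×17 cube is present, so the union is just that shape — area = 510.00 mm². At z = 15.12: the cube is present — its section is the full 30×17 rectangle (area 510.00 mm²); the cube at (8.5, 14.5) is absent (z outside [9.5, 14.5]); Merging all regions: only the 30×17 cube is present, so the union is just that shape — area = 510.00 mm². Checking containment: the cross-section at z = 15.12 is a subset of the cross-section at z = 9.24.

entirely on top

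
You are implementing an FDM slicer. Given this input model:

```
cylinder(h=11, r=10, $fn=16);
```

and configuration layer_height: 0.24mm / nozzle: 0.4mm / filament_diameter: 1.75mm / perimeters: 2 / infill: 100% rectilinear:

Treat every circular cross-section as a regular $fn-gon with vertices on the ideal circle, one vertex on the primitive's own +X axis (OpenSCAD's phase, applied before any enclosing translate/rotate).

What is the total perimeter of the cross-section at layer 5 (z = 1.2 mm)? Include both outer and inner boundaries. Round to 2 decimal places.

At z = 1.2 mm: the r=10 cylinder gives a regular 16-gon of circumradius 10 (constant along its height) (perimeter = 2·16·10.000·sin(180°/16) = 62.43 mm). Overall, the cross-section is a single solid region. Total boundary length (outer) = 62.43 mm.

62.43 mm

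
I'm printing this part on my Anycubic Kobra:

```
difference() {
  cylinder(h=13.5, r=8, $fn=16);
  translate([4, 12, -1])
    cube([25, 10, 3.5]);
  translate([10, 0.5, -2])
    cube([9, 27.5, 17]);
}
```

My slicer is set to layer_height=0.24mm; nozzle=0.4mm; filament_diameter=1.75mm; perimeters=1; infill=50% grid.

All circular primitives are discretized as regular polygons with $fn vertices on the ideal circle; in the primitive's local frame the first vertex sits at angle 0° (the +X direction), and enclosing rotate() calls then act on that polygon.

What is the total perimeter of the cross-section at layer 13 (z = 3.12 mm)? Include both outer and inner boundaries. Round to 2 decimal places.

49.94 mm

At z = 3.12 mm: the r=8 cylinder gives a regular 16-gon of circumradius 8 (constant along its height) (perimeter = 2·16·8.000·sin(180°/16) = 49.94 mm); the cube at (4, 12) is not intersected at this z (z outside [-1, 2.5]); the cube at (10, 0.5) is present — its section is the full 9×27.5 rectangle (perimeter 73.00 mm); Subtracting the remaining from the first: starting from the r=8 cylinder, the 9×27.5 cube at (10, 0.5) misses the remaining region (no effect) — boundary = 49.94 mm. Overall, the cross-section is a single solid region. Total boundary length (outer) = 49.94 mm.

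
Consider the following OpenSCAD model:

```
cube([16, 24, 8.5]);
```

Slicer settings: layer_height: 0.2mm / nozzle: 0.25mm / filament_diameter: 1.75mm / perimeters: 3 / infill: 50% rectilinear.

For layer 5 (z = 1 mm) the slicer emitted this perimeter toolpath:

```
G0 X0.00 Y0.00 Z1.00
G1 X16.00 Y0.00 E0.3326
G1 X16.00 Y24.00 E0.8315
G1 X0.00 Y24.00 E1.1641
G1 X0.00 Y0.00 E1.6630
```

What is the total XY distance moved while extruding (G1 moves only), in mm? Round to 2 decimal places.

Sum the Euclidean lengths of each G1 segment: total = 80.00 mm.

80.00 mm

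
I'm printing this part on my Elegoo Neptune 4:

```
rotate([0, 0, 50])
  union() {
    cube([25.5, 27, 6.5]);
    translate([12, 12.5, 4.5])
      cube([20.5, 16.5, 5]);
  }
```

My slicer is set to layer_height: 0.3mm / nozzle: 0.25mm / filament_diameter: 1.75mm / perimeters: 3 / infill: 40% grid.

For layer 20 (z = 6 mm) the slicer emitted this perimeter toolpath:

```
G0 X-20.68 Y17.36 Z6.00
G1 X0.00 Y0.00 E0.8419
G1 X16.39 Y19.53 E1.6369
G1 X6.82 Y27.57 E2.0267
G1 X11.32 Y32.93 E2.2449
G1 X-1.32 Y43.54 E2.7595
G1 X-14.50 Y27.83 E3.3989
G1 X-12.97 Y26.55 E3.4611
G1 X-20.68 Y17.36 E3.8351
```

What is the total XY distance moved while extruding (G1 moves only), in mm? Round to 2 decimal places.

Sum the Euclidean lengths of each G1 segment: total = 122.99 mm.

122.99 mm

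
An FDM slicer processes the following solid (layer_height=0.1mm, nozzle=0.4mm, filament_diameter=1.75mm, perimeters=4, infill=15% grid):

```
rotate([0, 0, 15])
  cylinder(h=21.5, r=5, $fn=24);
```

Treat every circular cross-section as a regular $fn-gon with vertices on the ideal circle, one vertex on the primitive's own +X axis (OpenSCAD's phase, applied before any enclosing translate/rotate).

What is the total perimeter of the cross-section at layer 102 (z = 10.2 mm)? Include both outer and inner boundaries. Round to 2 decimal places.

At z = 10.2 mm: the cylinder: section is a regular 24-gon, circumradius r=5 (perimeter = 2·24·5.000·sin(180°/24) = 31.33 mm); (rotated 15° about Z; rotation is an isometry so areas/perimeters/island counts are preserved). Overall, the cross-section is a single solid region. Total boundary length (outer) = 31.33 mm.

31.33 mm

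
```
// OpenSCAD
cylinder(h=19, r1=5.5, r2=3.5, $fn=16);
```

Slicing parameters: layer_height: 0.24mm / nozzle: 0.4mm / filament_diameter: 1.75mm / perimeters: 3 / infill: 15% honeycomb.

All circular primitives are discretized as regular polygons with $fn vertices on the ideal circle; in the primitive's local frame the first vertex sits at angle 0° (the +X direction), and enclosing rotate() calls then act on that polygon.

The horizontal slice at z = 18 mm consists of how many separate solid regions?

At z = 18 mm: the cone: at t=0.947 of its height the radius interpolates to r₁+(r₂−r₁)t = 3.605, giving a regular 16-gon of that circumradius. The result has 1 disconnected region.

1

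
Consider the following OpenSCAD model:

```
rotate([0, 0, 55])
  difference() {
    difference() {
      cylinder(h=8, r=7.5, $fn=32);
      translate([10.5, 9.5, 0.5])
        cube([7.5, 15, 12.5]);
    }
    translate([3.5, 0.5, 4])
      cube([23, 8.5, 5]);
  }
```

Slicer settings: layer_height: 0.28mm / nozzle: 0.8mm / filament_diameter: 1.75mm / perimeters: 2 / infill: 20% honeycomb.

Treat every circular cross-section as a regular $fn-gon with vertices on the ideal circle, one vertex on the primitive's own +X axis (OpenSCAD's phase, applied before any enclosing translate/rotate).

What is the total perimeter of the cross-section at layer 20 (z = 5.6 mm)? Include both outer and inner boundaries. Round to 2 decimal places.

49.49 mm

At z = 5.6 mm: the r=7.5 cylinder contributes a regular 32-gon of circumradius 7.5 (perimeter = 2·32·7.500·sin(180°/32) = 47.05 mm); the cube at (10.5, 9.5) is present — its section is the full 7.5×15 rectangle (perimeter 45.00 mm); After the difference (first − rest): starting from the r=7.5 cylinder, the 7.5×15 cube at (10.5, 9.5) misses the remaining region (no effect) — boundary = 47.05 mm; the cube at (3.5, 0.5) (footprint 23×8.5) is included at this height (perimeter 63.00 mm); After the difference (first − rest): starting from the result so far, the 23×8.5 cube at (3.5, 0.5) partially overlaps it — only the 16.73 mm² overlap (of its 195.50 mm²) is removed, clipping the outline — boundary = 49.49 mm; (whole slice rotated 55° about Z — lengths, areas and connectivity unchanged). Overall, the cross-section is a single solid region. Total boundary length (outer) = 49.49 mm.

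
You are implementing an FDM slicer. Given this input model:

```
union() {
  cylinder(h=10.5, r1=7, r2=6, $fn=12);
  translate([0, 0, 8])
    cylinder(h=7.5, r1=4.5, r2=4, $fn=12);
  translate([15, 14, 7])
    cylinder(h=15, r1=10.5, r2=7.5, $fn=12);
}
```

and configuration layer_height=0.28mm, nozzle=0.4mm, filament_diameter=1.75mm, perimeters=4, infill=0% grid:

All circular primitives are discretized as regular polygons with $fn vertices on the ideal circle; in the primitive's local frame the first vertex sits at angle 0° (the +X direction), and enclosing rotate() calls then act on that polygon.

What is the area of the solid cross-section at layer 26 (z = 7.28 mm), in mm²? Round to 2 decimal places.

446.55 mm²

At z = 7.28 mm: the cone: at t=0.693 of its height the radius interpolates to r₁+(r₂−r₁)t = 6.307, giving a regular 12-gon of that circumradius (area = (12/2)·6.307²·sin(360°/12) = 119.32 mm²); the cone is not intersected at this z (z outside [8, 15.5]); the cone at (15, 14) (r1=10.5→r2=7.5) has section circumradius 10.444 here — a regular 12-gon (area = (12/2)·10.444²·sin(360°/12) = 327.23 mm²); Taking the union: the 2 present regions are separate (no shared area or edge), so areas and boundary lengths simply add and each stays a separate island — area = 446.55 mm². Overall, the cross-section has 2 separate islands. Net area = 446.55 mm².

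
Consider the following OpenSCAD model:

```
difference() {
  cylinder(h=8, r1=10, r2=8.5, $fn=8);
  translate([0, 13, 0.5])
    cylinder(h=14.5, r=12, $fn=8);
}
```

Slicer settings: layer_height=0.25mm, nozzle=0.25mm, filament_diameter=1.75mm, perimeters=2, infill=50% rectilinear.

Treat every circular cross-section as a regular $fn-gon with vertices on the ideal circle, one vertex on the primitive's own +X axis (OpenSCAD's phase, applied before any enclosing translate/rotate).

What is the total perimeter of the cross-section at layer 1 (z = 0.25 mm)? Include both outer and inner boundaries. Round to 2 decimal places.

60.94 mm

At z = 0.25 mm: the cone (r1=10→r2=8.5) has section circumradius 9.953 here — a regular 8-gon (perimeter = 2·8·9.953·sin(180°/8) = 60.94 mm); the cylinder at (0, 13) is not intersected at this z (z outside [0.5, 15]); After the difference (first − rest): none of the subtracted shapes is present at this height, so the cone is unchanged — boundary = 60.94 mm. Overall, the cross-section is a single solid region. Total boundary length (outer) = 60.94 mm.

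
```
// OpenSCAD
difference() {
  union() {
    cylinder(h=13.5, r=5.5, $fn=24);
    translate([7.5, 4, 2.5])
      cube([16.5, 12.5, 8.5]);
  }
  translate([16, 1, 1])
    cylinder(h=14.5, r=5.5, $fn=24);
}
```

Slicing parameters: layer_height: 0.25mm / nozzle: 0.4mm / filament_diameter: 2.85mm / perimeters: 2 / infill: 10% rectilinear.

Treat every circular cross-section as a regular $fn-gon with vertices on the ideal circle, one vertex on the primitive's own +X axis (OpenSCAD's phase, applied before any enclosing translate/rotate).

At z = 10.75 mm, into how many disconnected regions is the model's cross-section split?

2

At z = 10.75 mm: the r=5.5 cylinder contributes a regular 24-gon of circumradius 5.5; the cube at (7.5, 4) (footprint 16.5×12.5) is included at this height; Combining (union): the 2 present regions are separate (no shared area or edge), so areas and boundary lengths simply add and each stays a separate island — 2 connected regions; the cylinder at (16, 1): section is a regular 24-gon, circumradius r=5.5; Subtracting the remaining from the first: starting from the result so far, the r=5.5 cylinder at (16, 1) partially overlaps it — only the 15.88 mm² overlap (of its 93.95 mm²) is removed, clipping the outline — 2 connected regions. The result has 2 disconnected regions.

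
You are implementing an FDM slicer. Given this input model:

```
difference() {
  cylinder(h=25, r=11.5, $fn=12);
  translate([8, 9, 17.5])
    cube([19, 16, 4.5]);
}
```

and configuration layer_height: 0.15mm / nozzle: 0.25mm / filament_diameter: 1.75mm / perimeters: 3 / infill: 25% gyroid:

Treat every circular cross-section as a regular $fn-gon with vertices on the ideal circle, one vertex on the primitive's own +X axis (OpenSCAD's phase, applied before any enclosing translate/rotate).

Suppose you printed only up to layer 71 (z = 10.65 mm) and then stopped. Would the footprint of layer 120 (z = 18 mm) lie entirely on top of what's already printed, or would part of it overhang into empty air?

entirely on top

Compare the two slices. At z = 10.65: the r=11.5 cylinder contributes a regular 12-gon of circumradius 11.5 (area = (12/2)·11.500²·sin(360°/12) = 396.75 mm²); the cube at (8, 9) is not intersected at this z (z outside [17.5, 22]); Subtracting the remaining from the first: none of the subtracted shapes is present at this height, so the r=11.5 cylinder is unchanged — area = 396.75 mm². At z = 18: the r=11.5 cylinder gives a regular 12-gon of circumradius 11.5 (constant along its height) (area = (12/2)·11.500²·sin(360°/12) = 396.75 mm²); the cube at (8, 9) (footprint 19×16) is included at this height (area 304.00 mm²); Taking the first minus the rest: starting from the r=11.5 cylinder (396.75 mm²), the 19×16 cube at (8, 9) misses the remaining region (no effect) — area = 396.75 mm². Checking containment: the cross-section at z = 18 is a subset of the cross-section at z = 10.65.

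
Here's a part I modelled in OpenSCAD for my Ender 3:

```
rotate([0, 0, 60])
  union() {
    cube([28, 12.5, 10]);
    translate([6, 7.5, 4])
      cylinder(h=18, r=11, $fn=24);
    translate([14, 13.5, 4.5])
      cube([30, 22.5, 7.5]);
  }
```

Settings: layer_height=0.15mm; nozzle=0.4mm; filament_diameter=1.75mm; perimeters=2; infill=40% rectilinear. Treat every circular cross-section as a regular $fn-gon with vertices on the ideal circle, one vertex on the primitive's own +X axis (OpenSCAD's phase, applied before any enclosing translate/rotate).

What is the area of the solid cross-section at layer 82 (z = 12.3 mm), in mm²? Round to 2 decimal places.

375.81 mm²

At z = 12.3 mm: the cube is absent (z outside [0, 10]); the cylinder at (6, 7.5): section is a regular 24-gon, circumradius r=11 (area = (24/2)·11.000²·sin(360°/24) = 375.81 mm²); the cube at (14, 13.5) is not intersected at this z (z outside [4.5, 12]); Taking the union: only the r=11 cylinder at (6, 7.5) is present, so the union is just that shape — area = 375.81 mm²; (rotated 60° about Z; rotation is an isometry so areas/perimeters/island counts are preserved). Overall, the cross-section is a single solid region. Net area = 375.81 mm².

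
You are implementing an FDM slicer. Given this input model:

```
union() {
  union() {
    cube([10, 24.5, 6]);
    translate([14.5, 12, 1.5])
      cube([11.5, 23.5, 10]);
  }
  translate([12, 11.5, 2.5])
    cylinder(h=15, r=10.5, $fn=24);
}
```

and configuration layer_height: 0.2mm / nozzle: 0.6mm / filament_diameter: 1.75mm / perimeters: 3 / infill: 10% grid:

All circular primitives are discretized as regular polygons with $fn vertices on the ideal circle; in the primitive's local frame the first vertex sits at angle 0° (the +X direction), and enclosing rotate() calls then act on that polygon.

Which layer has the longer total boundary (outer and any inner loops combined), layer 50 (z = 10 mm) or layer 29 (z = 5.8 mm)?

Layer 50 (z = 10): the cube does not reach this height (z outside [0, 6]); the cube at (14.5, 12) (footprint 11.5×23.5) is included at this height (perimeter 70.00 mm); Combining (union): only the 11.5×23.5 cube at (14.5, 12) is present, so the union is just that shape — boundary = 70.00 mm; the cylinder at (12, 11.5): section is a regular 24-gon, circumradius r=10.5 (perimeter = 2·24·10.500·sin(180°/24) = 65.79 mm); Merging all regions: the regions partially overlap (shared area 55.78 mm²), so the edge portions inside another operand are dropped and the merged outline is re-measured after clipping — boundary = 104.76 mm. So its perimeter = 104.76 mm. Layer 29 (z = 5.8): the cube (footprint 10×24.5) is included at this height (perimeter 69.00 mm); the cube at (14.5, 12) (footprint 11.5×23.5) is included at this height (perimeter 70.00 mm); Taking the union: the 2 present regions are separate (no shared area or edge), so areas and boundary lengths simply add and each stays a separate island — boundary = 139.00 mm; the r=10.5 cylinder at (12, 11.5) gives a regular 24-gon of circumradius 10.5 (constant along its height) (perimeter = 2·24·10.500·sin(180°/24) = 65.79 mm); Taking the union: the regions partially overlap (shared area 185.52 mm²), so the edge portions inside another operand are dropped and the merged outline is re-measured after clipping — boundary = 124.43 mm. So its perimeter = 124.43 mm. Layer 29 is larger (124.43 vs 104.76 mm).

layer 29 (z = 5.8 mm)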